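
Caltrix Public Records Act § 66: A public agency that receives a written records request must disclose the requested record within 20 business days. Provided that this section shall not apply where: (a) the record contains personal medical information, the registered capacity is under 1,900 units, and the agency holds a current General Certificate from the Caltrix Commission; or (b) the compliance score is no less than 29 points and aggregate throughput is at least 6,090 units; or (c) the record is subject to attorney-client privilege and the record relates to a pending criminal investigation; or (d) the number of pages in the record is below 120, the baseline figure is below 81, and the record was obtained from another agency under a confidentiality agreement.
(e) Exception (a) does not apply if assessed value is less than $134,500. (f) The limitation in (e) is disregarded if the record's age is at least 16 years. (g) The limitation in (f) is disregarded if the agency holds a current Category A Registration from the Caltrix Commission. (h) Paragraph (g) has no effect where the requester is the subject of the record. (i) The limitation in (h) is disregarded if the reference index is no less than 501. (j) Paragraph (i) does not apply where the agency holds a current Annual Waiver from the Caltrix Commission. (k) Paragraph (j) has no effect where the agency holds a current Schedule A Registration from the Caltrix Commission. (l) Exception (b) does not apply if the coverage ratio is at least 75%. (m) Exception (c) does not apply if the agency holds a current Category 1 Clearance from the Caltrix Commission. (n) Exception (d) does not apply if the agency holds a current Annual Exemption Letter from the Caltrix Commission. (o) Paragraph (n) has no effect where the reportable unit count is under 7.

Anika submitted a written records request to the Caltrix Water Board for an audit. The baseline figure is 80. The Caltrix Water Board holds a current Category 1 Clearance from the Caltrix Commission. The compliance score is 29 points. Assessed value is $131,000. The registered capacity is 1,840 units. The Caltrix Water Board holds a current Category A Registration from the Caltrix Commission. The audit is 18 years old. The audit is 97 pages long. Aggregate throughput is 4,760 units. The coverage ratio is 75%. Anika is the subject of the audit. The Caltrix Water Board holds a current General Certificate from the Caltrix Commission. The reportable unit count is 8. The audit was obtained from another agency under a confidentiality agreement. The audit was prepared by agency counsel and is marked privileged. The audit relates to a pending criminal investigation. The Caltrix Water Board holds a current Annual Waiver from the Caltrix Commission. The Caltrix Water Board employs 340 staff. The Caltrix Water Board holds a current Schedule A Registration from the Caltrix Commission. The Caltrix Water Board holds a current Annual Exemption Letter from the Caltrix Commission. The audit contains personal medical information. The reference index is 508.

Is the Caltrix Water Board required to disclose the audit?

Yes — the Caltrix Water Board must disclose the audit.

Exception (a): the audit contains personal medical information; the registered capacity is 1,840 units, under the 1,900 units limit; a current General Certificate is held — every condition holds. But: (e) operates against (a): assessed value is $131,000, less than the $134,500 limit. (f) operates (the record's age is 18 years, meeting the 16 years threshold), but is overridden by (g): (g) operates against (f): a current Category A Registration is held. (h) applies (Anika is the subject of the audit), but yields to (i): (i) is engaged — the reference index is 508, meeting the 501 threshold. (j) applies (a current Annual Waiver is held), but is set aside by (k): (k) operates — a current Schedule A Registration is held. So (a) is unavailable.
Exception (b) fails — aggregate throughput is 4,760 units, short of 6,090 units.
All of (c)'s requirements are met (the audit is privileged; the audit relates to a pending investigation). However, paragraph (m) must be considered: (m) operates — a current Category 1 Clearance is held. (c) is therefore removed.
Exception (d)'s conditions are all satisfied: the number of pages in the record is 97, below the 120 limit; the baseline figure is 80, below the 81 limit; the audit was obtained under a confidentiality agreement. But applying paragraphs (n)–(o): (n) operates — a current Annual Exemption Letter is held. (o) does not operate here (the reportable unit count is 8, not under 7), so (n) stands. Exception (d) does not apply.
No exception is made out. the Caltrix Water Board falls within the general rule.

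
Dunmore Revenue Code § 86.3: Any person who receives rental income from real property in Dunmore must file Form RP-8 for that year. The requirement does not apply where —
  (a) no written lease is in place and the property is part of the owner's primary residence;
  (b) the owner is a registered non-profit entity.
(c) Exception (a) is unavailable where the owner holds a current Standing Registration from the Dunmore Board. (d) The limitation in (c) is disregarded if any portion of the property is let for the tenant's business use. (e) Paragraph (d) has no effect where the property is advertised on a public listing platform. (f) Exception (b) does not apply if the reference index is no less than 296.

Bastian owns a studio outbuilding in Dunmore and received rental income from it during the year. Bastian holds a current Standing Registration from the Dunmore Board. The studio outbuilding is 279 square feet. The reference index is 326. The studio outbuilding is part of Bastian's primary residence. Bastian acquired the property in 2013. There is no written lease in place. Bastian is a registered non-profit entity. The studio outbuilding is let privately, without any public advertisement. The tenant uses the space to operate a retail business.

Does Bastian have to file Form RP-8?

No — exception (a) applies; Bastian is not required to file Form RP-8.

Exception (a): there is no written lease; the studio outbuilding is part of the primary residence — every condition holds. Applying paragraphs (c)–(e): (c) operates (a current Standing Registration is held), but is displaced by (d): (d) operates against (c): the space is let for business use. (e), which would lift (d), does not operate here — the property is let privately without advertisement. (a) remains available.
Exception (b)'s conditions are all satisfied: Bastian is a registered non-profit. Turning to paragraph (f): (f) operates against (b): the reference index is 326, meeting the 296 threshold. (b) is therefore removed.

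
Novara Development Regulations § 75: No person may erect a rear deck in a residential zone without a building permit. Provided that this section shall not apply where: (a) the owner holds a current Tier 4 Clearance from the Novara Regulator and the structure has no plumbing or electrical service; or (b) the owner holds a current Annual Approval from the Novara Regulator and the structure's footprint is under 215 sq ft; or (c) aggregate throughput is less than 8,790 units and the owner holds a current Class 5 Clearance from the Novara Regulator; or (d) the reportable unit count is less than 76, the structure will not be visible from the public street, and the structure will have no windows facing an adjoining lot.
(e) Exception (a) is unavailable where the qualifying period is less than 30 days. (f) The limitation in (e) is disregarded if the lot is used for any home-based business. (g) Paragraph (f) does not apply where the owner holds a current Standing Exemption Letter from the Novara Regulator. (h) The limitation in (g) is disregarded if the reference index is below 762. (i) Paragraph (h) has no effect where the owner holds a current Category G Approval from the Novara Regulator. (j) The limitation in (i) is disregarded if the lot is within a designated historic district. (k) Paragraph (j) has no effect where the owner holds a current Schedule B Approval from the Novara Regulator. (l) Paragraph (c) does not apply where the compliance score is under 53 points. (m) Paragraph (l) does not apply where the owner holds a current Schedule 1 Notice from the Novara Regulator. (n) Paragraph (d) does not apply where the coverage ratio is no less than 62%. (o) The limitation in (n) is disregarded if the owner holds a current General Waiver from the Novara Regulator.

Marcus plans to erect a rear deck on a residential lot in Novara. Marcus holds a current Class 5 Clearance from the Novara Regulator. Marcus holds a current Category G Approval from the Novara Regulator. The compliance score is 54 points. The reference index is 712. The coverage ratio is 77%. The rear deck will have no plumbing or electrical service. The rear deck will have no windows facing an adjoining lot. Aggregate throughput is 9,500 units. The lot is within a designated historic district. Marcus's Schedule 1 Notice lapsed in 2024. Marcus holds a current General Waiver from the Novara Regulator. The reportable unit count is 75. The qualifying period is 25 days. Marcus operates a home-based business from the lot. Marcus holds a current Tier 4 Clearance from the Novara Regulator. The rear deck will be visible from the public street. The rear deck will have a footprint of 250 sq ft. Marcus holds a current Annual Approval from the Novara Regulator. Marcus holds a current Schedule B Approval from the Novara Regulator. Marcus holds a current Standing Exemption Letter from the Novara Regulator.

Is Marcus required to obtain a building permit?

Exception (a) is satisfied on its face — a current Tier 4 Clearance is held; there is no plumbing or electrical service. But: (e) operates — the qualifying period is 25 days, less than the 30 days limit. (f) is engaged (a home-based business operates on the lot), but yields to (g): (g) applies — a current Standing Exemption Letter is held. (h) applies (the reference index is 712, below the 762 limit), but is displaced by (i): (i) applies — a current Category G Approval is held. (j) is triggered (the lot is in a historic district), but is displaced by (k): (k) operates — a current Schedule B Approval is held. So (a) is unavailable.
Exception (b) fails — the structure's footprint is 250 sq ft, not under 215 sq ft.
Exception (c) fails — aggregate throughput is 9,500 units, not less than 8,790 units.
Exception (d) requires that the structure will not be visible from the public street; but the structure will be visible from the street, so (d) is unavailable.
No exception applies. The general rule governs.

Yes — Marcus must obtain a building permit.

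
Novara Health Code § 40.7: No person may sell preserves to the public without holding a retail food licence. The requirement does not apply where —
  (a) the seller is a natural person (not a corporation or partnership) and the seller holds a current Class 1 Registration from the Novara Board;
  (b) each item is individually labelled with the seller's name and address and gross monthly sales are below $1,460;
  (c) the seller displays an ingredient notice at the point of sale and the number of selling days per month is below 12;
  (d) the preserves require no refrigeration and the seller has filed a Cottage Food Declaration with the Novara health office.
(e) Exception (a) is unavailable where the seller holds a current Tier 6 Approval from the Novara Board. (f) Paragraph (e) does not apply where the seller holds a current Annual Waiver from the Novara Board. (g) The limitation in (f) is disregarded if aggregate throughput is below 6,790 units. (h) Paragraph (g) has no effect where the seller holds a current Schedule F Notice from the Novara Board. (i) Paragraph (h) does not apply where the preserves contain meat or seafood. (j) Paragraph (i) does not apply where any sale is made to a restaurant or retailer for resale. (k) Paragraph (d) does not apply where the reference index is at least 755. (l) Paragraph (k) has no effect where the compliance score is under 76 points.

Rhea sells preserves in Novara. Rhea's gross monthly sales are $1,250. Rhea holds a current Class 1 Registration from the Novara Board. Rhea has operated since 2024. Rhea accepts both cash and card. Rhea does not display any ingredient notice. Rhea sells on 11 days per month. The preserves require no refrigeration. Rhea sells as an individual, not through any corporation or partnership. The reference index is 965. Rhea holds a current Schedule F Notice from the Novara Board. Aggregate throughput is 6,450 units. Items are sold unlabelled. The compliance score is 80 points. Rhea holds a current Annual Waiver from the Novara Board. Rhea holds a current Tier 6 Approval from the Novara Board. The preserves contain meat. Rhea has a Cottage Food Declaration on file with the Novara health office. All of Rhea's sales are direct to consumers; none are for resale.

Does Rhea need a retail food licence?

Yes — Rhea must hold a retail food licence.

All of (a)'s requirements are met (the seller is a natural person; a current Class 1 Registration is held). Turning to paragraphs (e)–(j): (e) applies — a current Tier 6 Approval is held. (f) would limit (e) — a current Annual Waiver is held — but (g) sets (f) aside: (g) is engaged — aggregate throughput is 6,450 units, below the 6,790 units limit. (h) would limit (g) — a current Schedule F Notice is held — but (i) sets (h) aside: (i) applies — the preserves contain meat. (j) is not engaged (no sales are for resale), so (i) stands. (a) is therefore removed.
Exception (b) does not apply: items are sold unlabelled.
Exception (c) fails — no ingredient notice is displayed.
Exception (d): the preserves are shelf-stable; a Cottage Food Declaration is on file — every condition holds. But: (k) operates against (d): the reference index is 965, meeting the 755 threshold. (l), which would lift (k), is not engaged — the compliance score is 80 points, not under 76 points. Exception (d) does not apply.
No exception displaces § 40.7.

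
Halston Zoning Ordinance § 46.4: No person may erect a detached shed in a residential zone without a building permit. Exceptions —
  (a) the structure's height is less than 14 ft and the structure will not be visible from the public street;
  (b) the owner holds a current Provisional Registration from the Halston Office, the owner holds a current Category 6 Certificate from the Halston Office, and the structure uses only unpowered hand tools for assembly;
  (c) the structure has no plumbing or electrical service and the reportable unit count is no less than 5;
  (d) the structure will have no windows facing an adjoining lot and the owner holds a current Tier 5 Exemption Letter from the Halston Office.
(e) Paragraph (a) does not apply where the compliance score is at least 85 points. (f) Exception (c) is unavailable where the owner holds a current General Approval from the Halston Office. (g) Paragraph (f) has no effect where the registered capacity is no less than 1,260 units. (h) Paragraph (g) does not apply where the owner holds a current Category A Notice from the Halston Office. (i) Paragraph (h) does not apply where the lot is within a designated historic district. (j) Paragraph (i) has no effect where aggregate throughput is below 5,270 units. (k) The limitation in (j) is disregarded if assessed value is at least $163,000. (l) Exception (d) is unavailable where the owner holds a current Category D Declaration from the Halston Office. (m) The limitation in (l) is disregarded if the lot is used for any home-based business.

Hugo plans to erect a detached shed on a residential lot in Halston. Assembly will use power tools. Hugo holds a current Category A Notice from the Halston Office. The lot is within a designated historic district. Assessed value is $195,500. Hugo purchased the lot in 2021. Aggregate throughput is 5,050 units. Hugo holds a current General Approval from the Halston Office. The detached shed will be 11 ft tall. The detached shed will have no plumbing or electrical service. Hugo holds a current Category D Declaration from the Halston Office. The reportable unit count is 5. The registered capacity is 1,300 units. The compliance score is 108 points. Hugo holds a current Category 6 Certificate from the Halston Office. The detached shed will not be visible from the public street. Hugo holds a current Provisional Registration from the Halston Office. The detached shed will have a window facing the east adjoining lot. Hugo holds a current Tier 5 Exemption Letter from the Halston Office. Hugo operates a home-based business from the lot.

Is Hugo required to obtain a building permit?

Exception (a): the structure's height is 11 ft, less than the 14 ft limit; the structure will not be visible from the street — every condition holds. Turning to paragraph (e): (e) operates against (a): the compliance score is 108 points, meeting the 85 points threshold. Exception (a) does not apply.
Exception (b) requires that the structure uses only unpowered hand tools for assembly; but assembly uses power tools, so (b) is unavailable.
Exception (c)'s conditions are all satisfied: there is no plumbing or electrical service; the reportable unit count is 5, meeting the 5 threshold. Applying paragraphs (f)–(k): (f) would limit (c) — a current General Approval is held — but (g) sets (f) aside: (g) operates against (f): the registered capacity is 1,300 units, meeting the 1,260 units threshold. (h) is engaged (a current Category A Notice is held), but is overridden by (i): (i) is engaged — the lot is in a historic district. (j) applies (aggregate throughput is 5,050 units, below the 5,270 units limit), but is overridden by (k): (k) applies — assessed value is $195,500, meeting the $163,000 threshold. (c) remains available.
Exception (d) does not apply: a window faces an adjoining lot.

No — exception (c) applies; Hugo does not need a building permit.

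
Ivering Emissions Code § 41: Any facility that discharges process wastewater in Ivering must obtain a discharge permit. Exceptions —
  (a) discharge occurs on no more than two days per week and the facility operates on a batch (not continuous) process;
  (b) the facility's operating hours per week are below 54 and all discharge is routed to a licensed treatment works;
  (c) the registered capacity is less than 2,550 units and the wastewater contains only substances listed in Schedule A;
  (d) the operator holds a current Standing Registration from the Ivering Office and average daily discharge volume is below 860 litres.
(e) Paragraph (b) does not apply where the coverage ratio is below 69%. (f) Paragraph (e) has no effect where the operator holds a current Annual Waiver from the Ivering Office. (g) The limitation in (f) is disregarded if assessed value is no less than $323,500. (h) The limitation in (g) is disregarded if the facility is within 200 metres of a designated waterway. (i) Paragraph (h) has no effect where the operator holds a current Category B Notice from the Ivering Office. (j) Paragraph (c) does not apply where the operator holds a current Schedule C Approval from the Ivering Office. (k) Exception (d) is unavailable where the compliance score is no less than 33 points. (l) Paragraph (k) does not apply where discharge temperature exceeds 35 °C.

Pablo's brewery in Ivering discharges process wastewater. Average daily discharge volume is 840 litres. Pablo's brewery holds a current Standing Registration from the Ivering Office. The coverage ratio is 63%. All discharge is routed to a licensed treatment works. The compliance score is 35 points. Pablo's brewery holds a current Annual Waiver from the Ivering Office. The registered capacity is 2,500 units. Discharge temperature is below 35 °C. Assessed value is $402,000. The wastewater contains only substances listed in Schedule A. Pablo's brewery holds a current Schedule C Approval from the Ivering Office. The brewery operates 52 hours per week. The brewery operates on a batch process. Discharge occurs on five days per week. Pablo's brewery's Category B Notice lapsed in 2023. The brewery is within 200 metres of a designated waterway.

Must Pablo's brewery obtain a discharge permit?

No — exception (b) applies; Pablo's brewery is not required to obtain a discharge permit.

Exception (a) requires that discharge occurs on no more than two days per week; but discharge occurs on five days per week, so (a) is unavailable.
Exception (b)'s conditions are all satisfied: the facility's operating hours per week are 52, below the 54 limit; discharge is routed to a licensed treatment works. As to paragraphs (e)–(i): (e) would limit (b) — the coverage ratio is 63%, below the 69% limit — but (f) sets (e) aside: (f) operates — a current Annual Waiver is held. (g) operates (assessed value is $402,000, meeting the $323,500 threshold), but yields to (h): (h) applies — the brewery is within 200 m of a designated waterway. (i), which would lift (h), is inapplicable — there is no Category B Notice in force. (b) remains available.
Exception (c) is satisfied on its face — the registered capacity is 2,500 units, less than the 2,550 units limit; the wastewater is Schedule-A-only. Turning to paragraph (j): (j) is triggered — a current Schedule C Approval is held. So (c) is unavailable.
Exception (d): a current Standing Registration is held; average daily discharge volume is 840 litres, below the 860 litres limit — every condition holds. Turning to paragraphs (k)–(l): (k) is engaged — the compliance score is 35 points, meeting the 33 points threshold. (l) is inapplicable (discharge temperature is below 35 °C), so (k) stands. So (d) is unavailable.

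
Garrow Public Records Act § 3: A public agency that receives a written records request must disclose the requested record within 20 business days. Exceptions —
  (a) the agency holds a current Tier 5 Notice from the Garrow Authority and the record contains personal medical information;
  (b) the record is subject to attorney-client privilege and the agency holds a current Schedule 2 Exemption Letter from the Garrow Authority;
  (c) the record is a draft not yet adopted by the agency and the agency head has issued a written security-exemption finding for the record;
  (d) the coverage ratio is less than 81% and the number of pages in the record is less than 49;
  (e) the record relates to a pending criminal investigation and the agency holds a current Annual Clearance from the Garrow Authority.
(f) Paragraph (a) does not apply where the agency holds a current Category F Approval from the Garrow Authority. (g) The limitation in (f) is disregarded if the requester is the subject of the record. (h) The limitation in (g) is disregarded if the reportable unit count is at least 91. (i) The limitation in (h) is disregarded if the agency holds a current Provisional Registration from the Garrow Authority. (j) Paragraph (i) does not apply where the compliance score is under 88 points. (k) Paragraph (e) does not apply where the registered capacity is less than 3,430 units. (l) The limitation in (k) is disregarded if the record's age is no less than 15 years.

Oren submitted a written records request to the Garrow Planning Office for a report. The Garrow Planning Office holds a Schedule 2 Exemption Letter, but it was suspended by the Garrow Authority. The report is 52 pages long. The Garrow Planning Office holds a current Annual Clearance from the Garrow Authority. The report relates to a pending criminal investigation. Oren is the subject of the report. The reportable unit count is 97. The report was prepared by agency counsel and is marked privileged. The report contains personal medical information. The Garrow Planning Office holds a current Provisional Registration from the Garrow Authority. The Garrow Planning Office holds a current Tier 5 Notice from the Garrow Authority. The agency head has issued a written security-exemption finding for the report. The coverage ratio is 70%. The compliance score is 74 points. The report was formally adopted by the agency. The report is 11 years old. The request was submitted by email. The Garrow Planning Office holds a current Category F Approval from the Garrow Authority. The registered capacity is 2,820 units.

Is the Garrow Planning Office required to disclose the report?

Yes — the Garrow Planning Office must disclose the report.

All of (a)'s requirements are met (a current Tier 5 Notice is held; the report contains personal medical information). But: (f) applies — a current Category F Approval is held. (g) would limit (f) — Oren is the subject of the report — but (h) sets (g) aside: (h) is triggered — the reportable unit count is 97, meeting the 91 threshold. (i) operates (a current Provisional Registration is held), but is displaced by (j): (j) operates against (i): the compliance score is 74 points, under the 88 points limit. Exception (a) does not apply.
Exception (b) fails — the Schedule 2 Exemption Letter is not current.
Exception (c) requires that the record is a draft not yet adopted by the agency; but the report has been formally adopted, so (c) is unavailable.
Exception (d) does not apply: the number of pages in the record is 52, not less than 49.
All of (e)'s requirements are met (the report relates to a pending investigation; a current Annual Clearance is held). However, paragraphs (k)–(l) must be considered: (k) is engaged — the registered capacity is 2,820 units, less than the 3,430 units limit. (l), which would lift (k), does not operate here — the record's age is 11 years, short of 15 years. (e) is therefore removed.
No exception applies. The general rule governs.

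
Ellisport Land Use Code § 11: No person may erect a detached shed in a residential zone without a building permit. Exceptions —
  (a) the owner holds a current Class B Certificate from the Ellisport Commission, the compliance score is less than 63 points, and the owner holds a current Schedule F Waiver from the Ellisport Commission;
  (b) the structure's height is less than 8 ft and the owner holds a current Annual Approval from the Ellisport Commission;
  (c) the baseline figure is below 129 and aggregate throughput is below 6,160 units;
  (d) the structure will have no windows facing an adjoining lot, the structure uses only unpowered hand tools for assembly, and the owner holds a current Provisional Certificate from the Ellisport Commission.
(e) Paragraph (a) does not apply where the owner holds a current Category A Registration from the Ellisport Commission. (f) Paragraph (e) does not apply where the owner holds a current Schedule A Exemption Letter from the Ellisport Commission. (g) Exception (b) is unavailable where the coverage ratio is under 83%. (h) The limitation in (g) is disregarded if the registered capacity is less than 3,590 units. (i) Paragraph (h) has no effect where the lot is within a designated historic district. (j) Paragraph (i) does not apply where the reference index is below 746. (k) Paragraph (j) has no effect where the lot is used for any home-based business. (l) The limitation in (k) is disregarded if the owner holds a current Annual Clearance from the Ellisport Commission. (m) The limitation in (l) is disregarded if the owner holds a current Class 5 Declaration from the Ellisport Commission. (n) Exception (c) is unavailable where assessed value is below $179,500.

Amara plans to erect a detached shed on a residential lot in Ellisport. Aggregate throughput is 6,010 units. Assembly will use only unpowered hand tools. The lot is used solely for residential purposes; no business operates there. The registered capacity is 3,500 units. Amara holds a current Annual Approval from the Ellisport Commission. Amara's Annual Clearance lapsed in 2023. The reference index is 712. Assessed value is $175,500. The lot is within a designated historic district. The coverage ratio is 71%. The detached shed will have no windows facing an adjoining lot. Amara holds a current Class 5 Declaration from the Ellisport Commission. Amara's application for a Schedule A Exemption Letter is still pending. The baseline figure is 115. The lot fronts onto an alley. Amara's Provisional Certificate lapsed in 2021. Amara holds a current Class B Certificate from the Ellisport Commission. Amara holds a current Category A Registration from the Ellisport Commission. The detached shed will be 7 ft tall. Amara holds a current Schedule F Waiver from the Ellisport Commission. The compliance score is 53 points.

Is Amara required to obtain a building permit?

All of (a)'s requirements are met (a current Class B Certificate is held; the compliance score is 53 points, less than the 63 points limit; a current Schedule F Waiver is held). But applying paragraphs (e)–(f): (e) operates — a current Category A Registration is held. (f) is not engaged (there is no Schedule A Exemption Letter in force), so (e) stands. (a) is therefore removed.
Exception (b): the structure's height is 7 ft, less than the 8 ft limit; a current Annual Approval is held — every condition holds. As to paragraphs (g)–(m): (g) is triggered (the coverage ratio is 71%, under the 83% limit), but is itself disapplied by (h): (h) operates against (g): the registered capacity is 3,500 units, less than the 3,590 units limit. (i) operates (the lot is in a historic district), but is displaced by (j): (j) operates against (i): the reference index is 712, below the 746 limit. (k), which would lift (j), is not triggered — the lot is solely residential. So (b) applies.
Exception (c): the baseline figure is 115, below the 129 limit; aggregate throughput is 6,010 units, below the 6,160 units limit — every condition holds. But applying paragraph (n): (n) operates — assessed value is $175,500, below the $179,500 limit. So (c) is unavailable.
Exception (d) fails — no current Provisional Certificate is held.

No — exception (b) applies; Amara does not need a building permit.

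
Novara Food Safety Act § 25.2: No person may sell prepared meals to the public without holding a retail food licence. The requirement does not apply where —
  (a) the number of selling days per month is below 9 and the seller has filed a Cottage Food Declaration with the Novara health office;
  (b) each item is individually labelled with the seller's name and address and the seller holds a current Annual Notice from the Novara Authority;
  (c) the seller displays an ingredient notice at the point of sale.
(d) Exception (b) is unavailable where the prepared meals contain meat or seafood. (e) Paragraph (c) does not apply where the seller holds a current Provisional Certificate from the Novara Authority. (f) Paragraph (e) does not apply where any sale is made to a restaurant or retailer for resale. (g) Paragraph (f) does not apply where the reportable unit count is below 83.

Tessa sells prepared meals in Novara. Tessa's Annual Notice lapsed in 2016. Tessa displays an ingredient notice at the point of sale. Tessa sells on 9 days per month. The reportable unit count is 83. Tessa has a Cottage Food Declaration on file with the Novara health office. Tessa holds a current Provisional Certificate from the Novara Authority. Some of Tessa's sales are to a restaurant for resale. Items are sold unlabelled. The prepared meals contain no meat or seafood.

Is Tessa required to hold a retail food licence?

Exception (a) does not apply: the number of selling days per month is 9, not below 9.
Exception (b) requires that each item is individually labelled with the seller's name and address; but items are sold unlabelled, so (b) is unavailable.
Exception (c)'s conditions are all satisfied: an ingredient notice is displayed. Applying paragraphs (e)–(g): (e) would limit (c) — a current Provisional Certificate is held — but (f) sets (e) aside: (f) operates against (e): some sales are to a restaurant for resale. (g), which would lift (f), is not engaged — the reportable unit count is 83, not below 83. So (c) applies.

No — exception (c) applies; Tessa is not required to hold a retail food licence.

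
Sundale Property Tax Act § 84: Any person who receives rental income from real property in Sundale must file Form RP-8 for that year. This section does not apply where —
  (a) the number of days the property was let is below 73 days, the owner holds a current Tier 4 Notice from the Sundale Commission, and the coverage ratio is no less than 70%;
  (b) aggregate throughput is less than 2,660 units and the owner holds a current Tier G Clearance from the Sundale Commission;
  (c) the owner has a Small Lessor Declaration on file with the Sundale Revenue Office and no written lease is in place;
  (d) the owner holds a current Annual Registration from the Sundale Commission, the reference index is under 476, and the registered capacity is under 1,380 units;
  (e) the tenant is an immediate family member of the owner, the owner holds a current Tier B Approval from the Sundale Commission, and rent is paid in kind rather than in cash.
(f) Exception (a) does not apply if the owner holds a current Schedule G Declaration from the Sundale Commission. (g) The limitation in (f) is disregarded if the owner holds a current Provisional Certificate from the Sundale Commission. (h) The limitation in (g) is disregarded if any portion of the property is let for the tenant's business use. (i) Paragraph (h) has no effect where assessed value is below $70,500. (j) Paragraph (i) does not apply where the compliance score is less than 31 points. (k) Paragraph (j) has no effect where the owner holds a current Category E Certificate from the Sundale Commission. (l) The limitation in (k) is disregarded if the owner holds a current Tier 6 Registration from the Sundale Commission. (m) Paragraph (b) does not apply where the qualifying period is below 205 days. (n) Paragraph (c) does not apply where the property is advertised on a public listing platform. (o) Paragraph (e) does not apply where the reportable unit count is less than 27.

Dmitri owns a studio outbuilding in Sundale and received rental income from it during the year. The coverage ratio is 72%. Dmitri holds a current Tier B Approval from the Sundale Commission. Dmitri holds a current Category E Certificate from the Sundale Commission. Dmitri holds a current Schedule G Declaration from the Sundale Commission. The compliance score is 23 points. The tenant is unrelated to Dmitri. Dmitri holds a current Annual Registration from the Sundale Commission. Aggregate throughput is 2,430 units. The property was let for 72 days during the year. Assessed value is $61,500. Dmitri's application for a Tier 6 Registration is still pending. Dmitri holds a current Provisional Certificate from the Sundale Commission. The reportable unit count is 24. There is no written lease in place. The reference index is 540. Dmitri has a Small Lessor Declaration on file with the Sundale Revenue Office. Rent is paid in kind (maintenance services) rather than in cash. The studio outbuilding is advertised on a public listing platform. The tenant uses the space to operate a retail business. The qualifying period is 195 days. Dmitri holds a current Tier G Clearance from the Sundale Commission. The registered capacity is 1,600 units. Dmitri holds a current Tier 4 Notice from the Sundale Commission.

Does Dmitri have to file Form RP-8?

No — exception (a) applies; Dmitri is not required to file Form RP-8.

Exception (a) is satisfied on its face — the number of days the property was let is 72 days, below the 73 days limit; a current Tier 4 Notice is held; the coverage ratio is 72%, meeting the 70% threshold. Considering the limiting provisions: (f) would limit (a) — a current Schedule G Declaration is held — but (g) sets (f) aside: (g) operates — a current Provisional Certificate is held. (h) would limit (g) — the space is let for business use — but (i) sets (h) aside: (i) is engaged — assessed value is $61,500, below the $70,500 limit. (j) is triggered (the compliance score is 23 points, less than the 31 points limit), but is itself disapplied by (k): (k) operates against (j): a current Category E Certificate is held. (l), which would lift (k), is not engaged — the Tier 6 Registration is not current. So (a) applies.
Exception (b): aggregate throughput is 2,430 units, less than the 2,660 units limit; a current Tier G Clearance is held — every condition holds. But applying paragraph (m): (m) is triggered — the qualifying period is 195 days, below the 205 days limit. Exception (b) does not apply.
Exception (c)'s conditions are all satisfied: a Small Lessor Declaration is on file; there is no written lease. However, paragraph (n) must be considered: (n) operates against (c): the property is publicly advertised. (c) is therefore removed.
Exception (d) fails — the reference index is 540, not under 476.
Exception (e) requires that the tenant is an immediate family member of the owner; but the tenant is unrelated to the owner, so (e) is unavailable.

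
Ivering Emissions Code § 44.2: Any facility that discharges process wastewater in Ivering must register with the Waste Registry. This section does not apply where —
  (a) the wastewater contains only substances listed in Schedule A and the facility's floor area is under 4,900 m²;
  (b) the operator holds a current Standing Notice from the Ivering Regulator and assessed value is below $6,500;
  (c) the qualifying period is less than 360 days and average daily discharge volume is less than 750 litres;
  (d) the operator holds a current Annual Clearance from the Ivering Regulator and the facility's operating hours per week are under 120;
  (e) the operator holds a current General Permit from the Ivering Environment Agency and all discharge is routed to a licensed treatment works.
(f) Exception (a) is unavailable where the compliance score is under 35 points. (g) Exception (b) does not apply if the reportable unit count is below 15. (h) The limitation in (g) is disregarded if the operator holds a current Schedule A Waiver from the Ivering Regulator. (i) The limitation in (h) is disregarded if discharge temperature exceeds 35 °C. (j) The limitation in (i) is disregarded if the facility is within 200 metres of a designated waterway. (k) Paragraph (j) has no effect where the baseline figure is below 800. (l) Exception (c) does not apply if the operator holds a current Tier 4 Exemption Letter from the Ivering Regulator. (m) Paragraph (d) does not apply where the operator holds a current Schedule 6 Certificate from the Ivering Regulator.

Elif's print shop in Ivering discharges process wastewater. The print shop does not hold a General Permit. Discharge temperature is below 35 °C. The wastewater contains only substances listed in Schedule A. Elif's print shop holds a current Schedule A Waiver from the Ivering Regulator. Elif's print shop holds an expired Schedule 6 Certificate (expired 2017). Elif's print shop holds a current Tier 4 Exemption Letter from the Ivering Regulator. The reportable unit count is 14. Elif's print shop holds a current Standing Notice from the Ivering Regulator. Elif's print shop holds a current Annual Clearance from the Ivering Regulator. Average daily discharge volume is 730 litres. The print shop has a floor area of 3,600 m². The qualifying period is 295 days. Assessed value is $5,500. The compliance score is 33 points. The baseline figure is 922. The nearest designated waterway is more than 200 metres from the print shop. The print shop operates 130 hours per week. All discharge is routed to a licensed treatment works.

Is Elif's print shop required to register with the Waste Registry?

No — exception (b) applies; Elif's print shop is not required to register with the Waste Registry.

Exception (a): the wastewater is Schedule-A-only; the facility's floor area is 3,600 m², under the 4,900 m² limit — every condition holds. However, paragraph (f) must be considered: (f) operates — the compliance score is 33 points, under the 35 points limit. So (a) is unavailable.
Exception (b) is satisfied on its face — a current Standing Notice is held; assessed value is $5,500, below the $6,500 limit. Applying paragraphs (g)–(k): (g) would limit (b) — the reportable unit count is 14, below the 15 limit — but (h) sets (g) aside: (h) operates — a current Schedule A Waiver is held. (i) is inapplicable (discharge temperature is below 35 °C), so (h) stands. Exception (b) stands.
All of (c)'s requirements are met (the qualifying period is 295 days, less than the 360 days limit; average daily discharge volume is 730 litres, less than the 750 litres limit). Turning to paragraph (l): (l) operates against (c): a current Tier 4 Exemption Letter is held. (c) is therefore removed.
Exception (d) fails — the facility's operating hours per week are 130, not under 120.
Exception (e) requires that the operator holds a current General Permit from the Ivering Environment Agency; but no General Permit is held, so (e) is unavailable.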